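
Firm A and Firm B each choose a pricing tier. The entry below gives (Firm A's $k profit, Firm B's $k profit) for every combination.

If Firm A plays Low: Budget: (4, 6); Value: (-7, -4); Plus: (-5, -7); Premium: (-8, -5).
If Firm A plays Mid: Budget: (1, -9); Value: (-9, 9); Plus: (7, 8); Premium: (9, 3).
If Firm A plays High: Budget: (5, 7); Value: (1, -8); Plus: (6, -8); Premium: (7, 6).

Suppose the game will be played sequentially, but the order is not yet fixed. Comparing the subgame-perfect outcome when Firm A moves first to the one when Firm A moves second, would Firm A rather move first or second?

If Firm A leads: Firm B's best replies are Low→Budget, Mid→Value, High→Budget; Firm A's induced payoffs 4, -9, 5; outcome (High, Budget), payoffs (5, 7).
If Firm B leads: Firm A's best replies are Budget→High, Value→High, Plus→Mid, Premium→Mid; Firm B's induced payoffs 7, -8, 8, 3; outcome (Mid, Plus), payoffs (7, 8).
Firm A gets 5 moving first and 7 moving second, so Firm A prefers to move second.

second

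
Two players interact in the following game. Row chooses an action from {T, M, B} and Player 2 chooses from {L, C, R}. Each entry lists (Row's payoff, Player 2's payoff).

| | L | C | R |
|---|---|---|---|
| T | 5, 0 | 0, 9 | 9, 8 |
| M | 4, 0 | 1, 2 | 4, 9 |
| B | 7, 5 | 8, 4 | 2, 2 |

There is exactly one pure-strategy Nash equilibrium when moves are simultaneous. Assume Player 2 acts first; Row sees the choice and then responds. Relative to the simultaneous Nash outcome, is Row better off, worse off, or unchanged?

better off

Work backward from Row's decision.
- L: Row compares 5, 4, 7 and picks B; Player 2 would get 5.
- C: Row compares 0, 1, 8 and picks B; Player 2 would get 4.
- R: Row compares 9, 4, 2 and picks T; Player 2 would get 8.
Among 5, 4, 8, the best is 8 at R. Subgame-perfect outcome: (T, R) with payoffs (9, 8).
For the simultaneous game, intersect best replies.
Row's best replies: L→B; C→B; R→T.
Player 2's best replies: T→C; M→R; B→L.
The unique mutual best reply is (B, L), giving (7, 5).
Row earns 9 sequentially versus 7 at the Nash outcome: better off.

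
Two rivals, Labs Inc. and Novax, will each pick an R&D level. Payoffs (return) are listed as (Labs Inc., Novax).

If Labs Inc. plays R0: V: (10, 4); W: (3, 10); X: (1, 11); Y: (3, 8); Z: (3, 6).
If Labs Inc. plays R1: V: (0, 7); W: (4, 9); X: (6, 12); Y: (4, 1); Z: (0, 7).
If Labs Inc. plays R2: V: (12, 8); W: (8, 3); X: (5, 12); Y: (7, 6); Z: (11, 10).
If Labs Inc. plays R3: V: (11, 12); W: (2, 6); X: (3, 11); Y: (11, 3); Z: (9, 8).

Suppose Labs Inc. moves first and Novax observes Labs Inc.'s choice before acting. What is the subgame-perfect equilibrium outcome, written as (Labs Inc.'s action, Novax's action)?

(R3, V)

Solve by backward induction (Labs Inc. leads).
- R0 → Novax plays X (best of 4, 10, 11, 8, 6); Labs Inc. gets 1.
- R1 → Novax plays X (best of 7, 9, 12, 1, 7); Labs Inc. gets 6.
- R2 → Novax plays X (best of 8, 3, 12, 6, 10); Labs Inc. gets 5.
- R3 → Novax plays V (best of 12, 6, 11, 3, 8); Labs Inc. gets 11.
Labs Inc.'s induced payoffs are 1, 6, 5, 11, so Labs Inc. commits to R3. Subgame-perfect outcome: (R3, V) with payoffs (11, 12).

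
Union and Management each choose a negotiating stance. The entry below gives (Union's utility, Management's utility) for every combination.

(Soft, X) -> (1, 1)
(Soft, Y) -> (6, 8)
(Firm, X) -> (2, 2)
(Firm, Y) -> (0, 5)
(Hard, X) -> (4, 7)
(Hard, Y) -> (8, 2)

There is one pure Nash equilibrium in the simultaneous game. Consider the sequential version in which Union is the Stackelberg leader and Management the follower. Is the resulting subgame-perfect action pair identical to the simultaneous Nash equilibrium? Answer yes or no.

Backward induction with Union moving first.
- Soft: Management compares 1, 8 and picks Y; Union would get 6.
- Firm: Management compares 2, 5 and picks Y; Union would get 0.
- Hard: Management compares 7, 2 and picks X; Union would get 4.
Union's induced payoffs are 6, 0, 4, so Union commits to Soft. Subgame-perfect outcome: (Soft, Y) with payoffs (6, 8).
Under simultaneous play:
Union's best replies: X→Hard; Y→Hard.
Management's best replies: Soft→Y; Firm→Y; Hard→X.
The unique mutual best reply is (Hard, X), giving (4, 7).
Sequential outcome (Soft, Y) differs from the Nash profile (Hard, X).

no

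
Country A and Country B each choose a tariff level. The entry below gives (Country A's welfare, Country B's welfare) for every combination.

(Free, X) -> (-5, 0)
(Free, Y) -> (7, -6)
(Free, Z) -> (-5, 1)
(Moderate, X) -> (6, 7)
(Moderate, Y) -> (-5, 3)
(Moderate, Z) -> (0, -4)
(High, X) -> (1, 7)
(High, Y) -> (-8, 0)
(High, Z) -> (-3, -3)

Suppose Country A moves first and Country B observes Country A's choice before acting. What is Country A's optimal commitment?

Moderate

Work backward from Country B's decision.
- Free → Country B plays Z (best of 0, -6, 1); Country A gets -5.
- Moderate → Country B plays X (best of 7, 3, -4); Country A gets 6.
- High → Country B plays X (best of 7, 0, -3); Country A gets 1.
Maximizing over -5, 6, 1, Country A chooses Moderate. Subgame-perfect outcome: (Moderate, X) with payoffs (6, 7).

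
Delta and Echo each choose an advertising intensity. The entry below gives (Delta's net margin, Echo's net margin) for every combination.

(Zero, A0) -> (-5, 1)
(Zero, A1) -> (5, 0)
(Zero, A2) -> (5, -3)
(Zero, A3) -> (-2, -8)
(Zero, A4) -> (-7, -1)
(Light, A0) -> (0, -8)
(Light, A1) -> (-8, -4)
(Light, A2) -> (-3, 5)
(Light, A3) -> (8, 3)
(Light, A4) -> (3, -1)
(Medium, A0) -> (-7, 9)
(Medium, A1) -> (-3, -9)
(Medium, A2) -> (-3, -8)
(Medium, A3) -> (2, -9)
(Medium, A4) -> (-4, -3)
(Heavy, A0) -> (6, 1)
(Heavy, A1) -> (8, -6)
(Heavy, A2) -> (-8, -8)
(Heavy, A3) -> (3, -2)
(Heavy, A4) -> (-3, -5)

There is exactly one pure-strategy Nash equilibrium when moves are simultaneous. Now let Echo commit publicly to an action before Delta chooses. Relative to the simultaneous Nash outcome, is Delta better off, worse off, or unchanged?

Delta best-responds to each possible Echo move:
- A0: BR = Heavy, leader payoff 1.
- A1: BR = Heavy, leader payoff -6.
- A2: BR = Zero, leader payoff -3.
- A3: BR = Light, leader payoff 3.
- A4: BR = Light, leader payoff -1.
Echo's induced payoffs are 1, -6, -3, 3, -1, so Echo commits to A3. Subgame-perfect outcome: (Light, A3) with payoffs (8, 3).
Under simultaneous play:
Delta's best replies: A0→Heavy; A1→Heavy; A2→Zero; A3→Light; A4→Light.
Echo's best replies: Zero→A0; Light→A2; Medium→A0; Heavy→A0.
The unique mutual best reply is (Heavy, A0), giving (6, 1).
Delta earns 8 sequentially versus 6 at the Nash outcome: better off.

better off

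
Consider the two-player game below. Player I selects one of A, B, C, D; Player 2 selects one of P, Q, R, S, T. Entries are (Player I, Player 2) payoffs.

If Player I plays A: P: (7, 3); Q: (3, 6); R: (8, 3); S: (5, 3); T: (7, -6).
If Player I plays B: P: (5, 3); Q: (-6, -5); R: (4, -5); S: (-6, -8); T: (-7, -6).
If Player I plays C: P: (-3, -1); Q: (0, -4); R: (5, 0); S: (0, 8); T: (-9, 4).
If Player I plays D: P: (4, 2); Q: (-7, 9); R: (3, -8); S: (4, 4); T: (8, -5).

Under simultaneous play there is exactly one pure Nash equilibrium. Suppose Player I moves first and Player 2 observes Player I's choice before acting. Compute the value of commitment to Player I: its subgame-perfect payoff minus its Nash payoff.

2

Solve by backward induction (Player I leads).
- A → Player 2 plays Q (best of 3, 6, 3, 3, -6); Player I gets 3.
- B → Player 2 plays P (best of 3, -5, -5, -8, -6); Player I gets 5.
- C → Player 2 plays S (best of -1, -4, 0, 8, 4); Player I gets 0.
- D → Player 2 plays Q (best of 2, 9, -8, 4, -5); Player I gets -7.
Player I's induced payoffs are 3, 5, 0, -7, so Player I commits to B. Subgame-perfect outcome: (B, P) with payoffs (5, 3).
Under simultaneous play:
Player I's best replies: P→A; Q→A; R→A; S→A; T→D.
Player 2's best replies: A→Q; B→P; C→S; D→Q.
The unique mutual best reply is (A, Q), giving (3, 6).
Player I's commitment gain: 5 − 3 = 2.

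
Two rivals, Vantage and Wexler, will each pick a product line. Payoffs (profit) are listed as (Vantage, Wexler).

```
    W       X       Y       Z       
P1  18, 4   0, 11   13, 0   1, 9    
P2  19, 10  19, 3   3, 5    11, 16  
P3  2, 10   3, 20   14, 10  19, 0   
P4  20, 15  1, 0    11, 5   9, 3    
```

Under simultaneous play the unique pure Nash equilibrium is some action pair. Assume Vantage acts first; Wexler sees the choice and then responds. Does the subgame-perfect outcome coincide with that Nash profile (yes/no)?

Solve by backward induction (Vantage leads).
- P1: Wexler compares 4, 11, 0, 9 and picks X; Vantage would get 0.
- P2: Wexler compares 10, 3, 5, 16 and picks Z; Vantage would get 11.
- P3: Wexler compares 10, 20, 10, 0 and picks X; Vantage would get 3.
- P4: Wexler compares 15, 0, 5, 3 and picks W; Vantage would get 20.
Vantage's induced payoffs are 0, 11, 3, 20, so Vantage commits to P4. Subgame-perfect outcome: (P4, W) with payoffs (20, 15).
Under simultaneous play:
Vantage's best replies: W→P4; X→P2; Y→P3; Z→P3.
Wexler's best replies: P1→X; P2→Z; P3→X; P4→W.
The unique mutual best reply is (P4, W), giving (20, 15).
Sequential outcome (P4, W) coincides with the Nash profile (P4, W).

yes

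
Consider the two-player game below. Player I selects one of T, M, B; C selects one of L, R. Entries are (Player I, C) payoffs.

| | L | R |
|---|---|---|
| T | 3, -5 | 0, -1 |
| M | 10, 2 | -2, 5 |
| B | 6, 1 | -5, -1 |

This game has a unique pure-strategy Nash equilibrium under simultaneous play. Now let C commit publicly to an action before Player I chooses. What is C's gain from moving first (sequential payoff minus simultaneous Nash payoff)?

3

Work backward from Player I's decision.
- L: Player I compares 3, 10, 6 and picks M; C would get 2.
- R: Player I compares 0, -2, -5 and picks T; C would get -1.
Maximizing over 2, -1, C chooses L. Subgame-perfect outcome: (M, L) with payoffs (10, 2).
For the simultaneous game, intersect best replies.
Player I's best replies: L→M; R→T.
C's best replies: T→R; M→R; B→L.
The unique mutual best reply is (T, R), giving (0, -1).
C's commitment gain: 2 − -1 = 3.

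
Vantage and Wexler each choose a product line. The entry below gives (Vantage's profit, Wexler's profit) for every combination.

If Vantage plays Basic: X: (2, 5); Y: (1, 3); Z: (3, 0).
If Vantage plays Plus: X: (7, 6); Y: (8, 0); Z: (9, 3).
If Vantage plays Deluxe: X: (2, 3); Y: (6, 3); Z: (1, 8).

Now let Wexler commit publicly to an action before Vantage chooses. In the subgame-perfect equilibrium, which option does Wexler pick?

X

Solve by backward induction (Wexler leads).
- X → Vantage plays Plus (best of 2, 7, 2); Wexler gets 6.
- Y → Vantage plays Plus (best of 1, 8, 6); Wexler gets 0.
- Z → Vantage plays Plus (best of 3, 9, 1); Wexler gets 3.
Maximizing over 6, 0, 3, Wexler chooses X. Subgame-perfect outcome: (Plus, X) with payoffs (7, 6).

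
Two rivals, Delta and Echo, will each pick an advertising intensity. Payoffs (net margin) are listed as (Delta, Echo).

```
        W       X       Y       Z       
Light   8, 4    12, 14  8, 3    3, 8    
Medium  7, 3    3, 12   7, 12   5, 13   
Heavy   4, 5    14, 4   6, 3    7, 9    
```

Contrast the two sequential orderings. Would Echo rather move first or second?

second

If Delta leads: Echo's best replies are Light→X, Medium→Z, Heavy→Z; Delta's induced payoffs 12, 5, 7; outcome (Light, X), payoffs (12, 14).
If Echo leads: Delta's best replies are W→Light, X→Heavy, Y→Light, Z→Heavy; Echo's induced payoffs 4, 4, 3, 9; outcome (Heavy, Z), payoffs (7, 9).
Echo gets 9 moving first and 14 moving second, so Echo prefers to move second.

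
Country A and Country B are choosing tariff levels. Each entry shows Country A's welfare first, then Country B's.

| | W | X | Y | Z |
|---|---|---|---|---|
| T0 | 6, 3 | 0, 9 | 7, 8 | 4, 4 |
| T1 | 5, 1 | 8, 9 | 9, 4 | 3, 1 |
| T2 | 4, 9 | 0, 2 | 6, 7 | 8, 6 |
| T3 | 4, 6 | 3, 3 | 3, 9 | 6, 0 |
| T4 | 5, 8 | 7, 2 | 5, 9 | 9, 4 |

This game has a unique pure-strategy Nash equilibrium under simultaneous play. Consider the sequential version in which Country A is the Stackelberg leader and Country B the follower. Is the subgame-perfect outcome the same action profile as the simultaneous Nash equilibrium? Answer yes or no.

yes

Work backward from Country B's decision.
- T0: BR = X, leader payoff 0.
- T1: BR = X, leader payoff 8.
- T2: BR = W, leader payoff 4.
- T3: BR = Y, leader payoff 3.
- T4: BR = Y, leader payoff 5.
Maximizing over 0, 8, 4, 3, 5, Country A chooses T1. Subgame-perfect outcome: (T1, X) with payoffs (8, 9).
For the simultaneous game, intersect best replies.
Country A's best replies: W→T0; X→T1; Y→T1; Z→T4.
Country B's best replies: T0→X; T1→X; T2→W; T3→Y; T4→Y.
The unique mutual best reply is (T1, X), giving (8, 9).
Sequential outcome (T1, X) coincides with the Nash profile (T1, X).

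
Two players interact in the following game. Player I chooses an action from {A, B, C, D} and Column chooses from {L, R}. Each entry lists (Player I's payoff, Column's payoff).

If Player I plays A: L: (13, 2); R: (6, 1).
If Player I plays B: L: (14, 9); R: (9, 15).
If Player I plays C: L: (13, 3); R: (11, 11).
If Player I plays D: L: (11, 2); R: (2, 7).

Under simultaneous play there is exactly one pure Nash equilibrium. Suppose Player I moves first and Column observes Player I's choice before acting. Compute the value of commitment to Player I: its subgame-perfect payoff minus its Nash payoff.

2

Backward induction with Player I moving first.
- A → Column plays L (best of 2, 1); Player I gets 13.
- B → Column plays R (best of 9, 15); Player I gets 9.
- C → Column plays R (best of 3, 11); Player I gets 11.
- D → Column plays R (best of 2, 7); Player I gets 2.
Player I's induced payoffs are 13, 9, 11, 2, so Player I commits to A. Subgame-perfect outcome: (A, L) with payoffs (13, 2).
For the simultaneous game, intersect best replies.
Player I's best replies: L→B; R→C.
Column's best replies: A→L; B→R; C→R; D→R.
Only (C, R) has each player best-responding; Nash payoffs (11, 11).
Player I's commitment gain: 13 − 11 = 2.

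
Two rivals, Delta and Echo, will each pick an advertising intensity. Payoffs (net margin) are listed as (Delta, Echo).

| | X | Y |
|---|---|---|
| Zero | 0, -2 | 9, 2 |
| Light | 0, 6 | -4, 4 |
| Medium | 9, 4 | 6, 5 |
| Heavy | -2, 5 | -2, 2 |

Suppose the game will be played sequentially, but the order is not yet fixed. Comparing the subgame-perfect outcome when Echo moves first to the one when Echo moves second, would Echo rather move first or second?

first

If Delta leads: Echo's best replies are Zero→Y, Light→X, Medium→Y, Heavy→X; Delta's induced payoffs 9, 0, 6, -2; outcome (Zero, Y), payoffs (9, 2).
If Echo leads: Delta's best replies are X→Medium, Y→Zero; Echo's induced payoffs 4, 2; outcome (Medium, X), payoffs (9, 4).
Echo gets 4 moving first and 2 moving second, so Echo prefers to move first.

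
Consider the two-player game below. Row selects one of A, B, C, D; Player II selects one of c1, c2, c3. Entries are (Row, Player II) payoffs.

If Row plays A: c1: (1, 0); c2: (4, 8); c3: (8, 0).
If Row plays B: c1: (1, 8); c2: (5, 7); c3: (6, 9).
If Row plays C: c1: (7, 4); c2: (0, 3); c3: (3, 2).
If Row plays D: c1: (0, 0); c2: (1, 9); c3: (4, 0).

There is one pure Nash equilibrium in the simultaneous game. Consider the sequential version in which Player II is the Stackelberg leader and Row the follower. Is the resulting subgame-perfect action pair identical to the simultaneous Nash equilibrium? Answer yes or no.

no

Backward induction with Player II moving first.
- c1: BR = C, leader payoff 4.
- c2: BR = B, leader payoff 7.
- c3: BR = A, leader payoff 0.
Player II's induced payoffs are 4, 7, 0, so Player II commits to c2. Subgame-perfect outcome: (B, c2) with payoffs (5, 7).
Under simultaneous play:
Row's best replies: c1→C; c2→B; c3→A.
Player II's best replies: A→c2; B→c3; C→c1; D→c2.
The unique mutual best reply is (C, c1), giving (7, 4).
Sequential outcome (B, c2) differs from the Nash profile (C, c1).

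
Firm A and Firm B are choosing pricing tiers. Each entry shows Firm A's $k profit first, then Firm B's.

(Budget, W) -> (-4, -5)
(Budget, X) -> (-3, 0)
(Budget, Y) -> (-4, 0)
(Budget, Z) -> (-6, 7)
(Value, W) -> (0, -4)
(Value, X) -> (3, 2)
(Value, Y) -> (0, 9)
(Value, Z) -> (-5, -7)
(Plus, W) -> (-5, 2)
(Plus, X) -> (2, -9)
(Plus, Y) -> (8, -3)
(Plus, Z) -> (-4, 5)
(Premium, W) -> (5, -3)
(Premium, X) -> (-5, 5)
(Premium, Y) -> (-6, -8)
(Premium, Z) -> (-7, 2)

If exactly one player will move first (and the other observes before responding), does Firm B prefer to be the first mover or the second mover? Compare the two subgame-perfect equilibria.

If Firm A leads: Firm B's best replies are Budget→Z, Value→Y, Plus→Z, Premium→X; Firm A's induced payoffs -6, 0, -4, -5; outcome (Value, Y), payoffs (0, 9).
If Firm B leads: Firm A's best replies are W→Premium, X→Value, Y→Plus, Z→Plus; Firm B's induced payoffs -3, 2, -3, 5; outcome (Plus, Z), payoffs (-4, 5).
Firm B gets 5 moving first and 9 moving second, so Firm B prefers to move second.

second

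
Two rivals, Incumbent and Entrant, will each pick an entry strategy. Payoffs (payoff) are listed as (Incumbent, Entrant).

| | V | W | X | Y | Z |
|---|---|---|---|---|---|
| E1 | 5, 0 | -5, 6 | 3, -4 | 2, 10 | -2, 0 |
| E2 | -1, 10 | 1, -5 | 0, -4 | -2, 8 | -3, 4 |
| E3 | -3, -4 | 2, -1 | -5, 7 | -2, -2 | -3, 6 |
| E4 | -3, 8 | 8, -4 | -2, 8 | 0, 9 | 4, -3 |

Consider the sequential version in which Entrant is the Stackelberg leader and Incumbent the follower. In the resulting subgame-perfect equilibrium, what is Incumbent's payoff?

2

Backward induction with Entrant moving first.
- V: BR = E1, leader payoff 0.
- W: BR = E4, leader payoff -4.
- X: BR = E1, leader payoff -4.
- Y: BR = E1, leader payoff 10.
- Z: BR = E4, leader payoff -3.
Maximizing over 0, -4, -4, 10, -3, Entrant chooses Y. Subgame-perfect outcome: (E1, Y) with payoffs (2, 10).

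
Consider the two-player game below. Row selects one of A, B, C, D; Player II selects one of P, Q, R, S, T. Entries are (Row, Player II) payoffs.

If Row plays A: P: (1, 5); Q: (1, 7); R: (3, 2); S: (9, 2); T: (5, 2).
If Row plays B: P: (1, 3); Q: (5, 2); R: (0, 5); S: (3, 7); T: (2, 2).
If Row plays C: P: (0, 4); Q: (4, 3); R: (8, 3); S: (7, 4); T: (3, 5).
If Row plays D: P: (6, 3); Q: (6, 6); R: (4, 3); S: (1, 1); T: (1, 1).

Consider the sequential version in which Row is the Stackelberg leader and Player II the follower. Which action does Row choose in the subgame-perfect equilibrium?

Backward induction with Row moving first.
- A → Player II plays Q (best of 5, 7, 2, 2, 2); Row gets 1.
- B → Player II plays S (best of 3, 2, 5, 7, 2); Row gets 3.
- C → Player II plays T (best of 4, 3, 3, 4, 5); Row gets 3.
- D → Player II plays Q (best of 3, 6, 3, 1, 1); Row gets 6.
Among 1, 3, 3, 6, the best is 6 at D. Subgame-perfect outcome: (D, Q) with payoffs (6, 6).

D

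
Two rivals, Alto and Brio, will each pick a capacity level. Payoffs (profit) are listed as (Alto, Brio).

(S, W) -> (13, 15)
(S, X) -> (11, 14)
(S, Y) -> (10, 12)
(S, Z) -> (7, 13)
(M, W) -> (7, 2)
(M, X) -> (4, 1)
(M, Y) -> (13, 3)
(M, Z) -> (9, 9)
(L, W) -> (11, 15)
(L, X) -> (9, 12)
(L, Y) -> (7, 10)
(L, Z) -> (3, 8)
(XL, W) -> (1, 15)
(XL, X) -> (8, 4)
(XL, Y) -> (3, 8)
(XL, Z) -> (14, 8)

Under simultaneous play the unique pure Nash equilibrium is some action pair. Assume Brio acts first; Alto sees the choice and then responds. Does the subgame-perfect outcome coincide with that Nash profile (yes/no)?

Backward induction with Brio moving first.
- W → Alto plays S (best of 13, 7, 11, 1); Brio gets 15.
- X → Alto plays S (best of 11, 4, 9, 8); Brio gets 14.
- Y → Alto plays M (best of 10, 13, 7, 3); Brio gets 3.
- Z → Alto plays XL (best of 7, 9, 3, 14); Brio gets 8.
Among 15, 14, 3, 8, the best is 15 at W. Subgame-perfect outcome: (S, W) with payoffs (13, 15).
Under simultaneous play:
Alto's best replies: W→S; X→S; Y→M; Z→XL.
Brio's best replies: S→W; M→Z; L→W; XL→W.
Only (S, W) has each player best-responding; Nash payoffs (13, 15).
Sequential outcome (S, W) coincides with the Nash profile (S, W).

yes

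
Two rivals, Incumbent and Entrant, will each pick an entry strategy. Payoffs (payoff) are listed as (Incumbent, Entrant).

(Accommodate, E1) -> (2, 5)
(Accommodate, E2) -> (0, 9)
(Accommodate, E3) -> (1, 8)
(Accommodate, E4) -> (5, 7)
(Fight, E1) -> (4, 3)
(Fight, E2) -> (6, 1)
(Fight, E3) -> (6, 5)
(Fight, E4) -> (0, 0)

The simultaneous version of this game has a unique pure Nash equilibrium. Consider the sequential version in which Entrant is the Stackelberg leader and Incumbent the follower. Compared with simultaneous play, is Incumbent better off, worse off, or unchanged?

worse off

Incumbent best-responds to each possible Entrant move:
- E1: Incumbent compares 2, 4 and picks Fight; Entrant would get 3.
- E2: Incumbent compares 0, 6 and picks Fight; Entrant would get 1.
- E3: Incumbent compares 1, 6 and picks Fight; Entrant would get 5.
- E4: Incumbent compares 5, 0 and picks Accommodate; Entrant would get 7.
Entrant's induced payoffs are 3, 1, 5, 7, so Entrant commits to E4. Subgame-perfect outcome: (Accommodate, E4) with payoffs (5, 7).
Now find the simultaneous Nash equilibrium.
Incumbent's best replies: E1→Fight; E2→Fight; E3→Fight; E4→Accommodate.
Entrant's best replies: Accommodate→E2; Fight→E3.
The unique mutual best reply is (Fight, E3), giving (6, 5).
Incumbent earns 5 sequentially versus 6 at the Nash outcome: worse off.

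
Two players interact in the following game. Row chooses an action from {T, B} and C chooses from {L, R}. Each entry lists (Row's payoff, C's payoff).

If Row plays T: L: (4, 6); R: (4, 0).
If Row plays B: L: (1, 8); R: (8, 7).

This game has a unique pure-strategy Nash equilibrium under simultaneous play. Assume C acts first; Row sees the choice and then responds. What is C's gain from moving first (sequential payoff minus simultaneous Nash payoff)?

1

Row best-responds to each possible C move:
- L: Row compares 4, 1 and picks T; C would get 6.
- R: Row compares 4, 8 and picks B; C would get 7.
Among 6, 7, the best is 7 at R. Subgame-perfect outcome: (B, R) with payoffs (8, 7).
For the simultaneous game, intersect best replies.
Row's best replies: L→T; R→B.
C's best replies: T→L; B→L.
The unique mutual best reply is (T, L), giving (4, 6).
C's commitment gain: 7 − 6 = 1.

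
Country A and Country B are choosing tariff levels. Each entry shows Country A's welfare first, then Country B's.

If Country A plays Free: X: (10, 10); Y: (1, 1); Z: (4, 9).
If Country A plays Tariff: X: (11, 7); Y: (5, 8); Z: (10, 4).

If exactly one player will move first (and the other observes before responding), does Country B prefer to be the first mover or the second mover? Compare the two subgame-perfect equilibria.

If Country A leads: Country B's best replies are Free→X, Tariff→Y; Country A's induced payoffs 10, 5; outcome (Free, X), payoffs (10, 10).
If Country B leads: Country A's best replies are X→Tariff, Y→Tariff, Z→Tariff; Country B's induced payoffs 7, 8, 4; outcome (Tariff, Y), payoffs (5, 8).
Country B gets 8 moving first and 10 moving second, so Country B prefers to move second.

second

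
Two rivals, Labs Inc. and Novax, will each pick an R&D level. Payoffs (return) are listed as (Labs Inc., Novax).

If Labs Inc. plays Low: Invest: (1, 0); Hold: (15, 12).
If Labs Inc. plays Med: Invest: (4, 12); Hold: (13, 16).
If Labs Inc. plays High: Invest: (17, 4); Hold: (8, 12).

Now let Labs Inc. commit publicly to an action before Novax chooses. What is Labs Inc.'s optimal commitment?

Novax best-responds to each possible Labs Inc. move:
- Low: BR = Hold, leader payoff 15.
- Med: BR = Hold, leader payoff 13.
- High: BR = Hold, leader payoff 8.
Among 15, 13, 8, the best is 15 at Low. Subgame-perfect outcome: (Low, Hold) with payoffs (15, 12).

Low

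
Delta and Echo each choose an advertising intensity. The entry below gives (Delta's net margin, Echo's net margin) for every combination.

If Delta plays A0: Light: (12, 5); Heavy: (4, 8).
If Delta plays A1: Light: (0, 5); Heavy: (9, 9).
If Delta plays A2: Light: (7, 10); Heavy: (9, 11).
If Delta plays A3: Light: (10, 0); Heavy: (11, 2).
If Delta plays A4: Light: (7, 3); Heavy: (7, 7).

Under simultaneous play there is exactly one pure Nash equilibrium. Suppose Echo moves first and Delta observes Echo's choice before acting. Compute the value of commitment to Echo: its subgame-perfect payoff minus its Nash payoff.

Delta best-responds to each possible Echo move:
- Light: BR = A0, leader payoff 5.
- Heavy: BR = A3, leader payoff 2.
Echo's induced payoffs are 5, 2, so Echo commits to Light. Subgame-perfect outcome: (A0, Light) with payoffs (12, 5).
For the simultaneous game, intersect best replies.
Delta's best replies: Light→A0; Heavy→A3.
Echo's best replies: A0→Heavy; A1→Heavy; A2→Heavy; A3→Heavy; A4→Heavy.
Only (A3, Heavy) has each player best-responding; Nash payoffs (11, 2).
Echo's commitment gain: 5 − 2 = 3.

3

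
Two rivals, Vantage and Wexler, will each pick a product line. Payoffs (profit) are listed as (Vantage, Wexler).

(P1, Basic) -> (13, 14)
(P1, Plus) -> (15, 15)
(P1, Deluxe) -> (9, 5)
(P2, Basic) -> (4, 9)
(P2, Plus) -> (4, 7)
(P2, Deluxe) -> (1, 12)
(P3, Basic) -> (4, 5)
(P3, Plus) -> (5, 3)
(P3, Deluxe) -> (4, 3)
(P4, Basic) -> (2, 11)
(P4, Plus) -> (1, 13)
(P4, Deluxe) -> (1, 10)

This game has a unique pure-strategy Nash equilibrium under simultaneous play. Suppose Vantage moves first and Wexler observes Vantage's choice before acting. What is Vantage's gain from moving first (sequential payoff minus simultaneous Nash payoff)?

0

Backward induction with Vantage moving first.
- P1 → Wexler plays Plus (best of 14, 15, 5); Vantage gets 15.
- P2 → Wexler plays Deluxe (best of 9, 7, 12); Vantage gets 1.
- P3 → Wexler plays Basic (best of 5, 3, 3); Vantage gets 4.
- P4 → Wexler plays Plus (best of 11, 13, 10); Vantage gets 1.
Maximizing over 15, 1, 4, 1, Vantage chooses P1. Subgame-perfect outcome: (P1, Plus) with payoffs (15, 15).
Now find the simultaneous Nash equilibrium.
Vantage's best replies: Basic→P1; Plus→P1; Deluxe→P1.
Wexler's best replies: P1→Plus; P2→Deluxe; P3→Basic; P4→Plus.
Only (P1, Plus) has each player best-responding; Nash payoffs (15, 15).
Vantage's commitment gain: 15 − 15 = 0.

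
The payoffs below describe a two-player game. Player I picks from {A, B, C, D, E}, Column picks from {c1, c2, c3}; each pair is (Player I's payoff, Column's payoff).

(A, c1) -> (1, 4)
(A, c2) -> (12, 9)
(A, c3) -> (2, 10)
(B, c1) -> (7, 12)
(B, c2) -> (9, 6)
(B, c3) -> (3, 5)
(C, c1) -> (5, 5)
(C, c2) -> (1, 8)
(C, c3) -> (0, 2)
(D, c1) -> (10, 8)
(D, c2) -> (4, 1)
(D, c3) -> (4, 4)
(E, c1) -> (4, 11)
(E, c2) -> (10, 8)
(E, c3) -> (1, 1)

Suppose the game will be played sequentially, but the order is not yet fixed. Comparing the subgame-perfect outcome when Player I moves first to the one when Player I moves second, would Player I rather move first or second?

second

If Player I leads: Column's best replies are A→c3, B→c1, C→c2, D→c1, E→c1; Player I's induced payoffs 2, 7, 1, 10, 4; outcome (D, c1), payoffs (10, 8).
If Column leads: Player I's best replies are c1→D, c2→A, c3→D; Column's induced payoffs 8, 9, 4; outcome (A, c2), payoffs (12, 9).
Player I gets 10 moving first and 12 moving second, so Player I prefers to move second.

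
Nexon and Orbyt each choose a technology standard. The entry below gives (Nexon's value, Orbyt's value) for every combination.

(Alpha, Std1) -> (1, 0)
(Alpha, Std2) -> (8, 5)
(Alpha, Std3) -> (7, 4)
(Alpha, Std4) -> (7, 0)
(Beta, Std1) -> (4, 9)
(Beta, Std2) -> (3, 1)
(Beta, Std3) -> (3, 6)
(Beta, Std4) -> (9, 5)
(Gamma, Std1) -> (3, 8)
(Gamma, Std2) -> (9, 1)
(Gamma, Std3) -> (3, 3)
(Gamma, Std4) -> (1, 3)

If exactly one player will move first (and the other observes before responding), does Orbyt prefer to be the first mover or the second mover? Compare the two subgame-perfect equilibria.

first

If Nexon leads: Orbyt's best replies are Alpha→Std2, Beta→Std1, Gamma→Std1; Nexon's induced payoffs 8, 4, 3; outcome (Alpha, Std2), payoffs (8, 5).
If Orbyt leads: Nexon's best replies are Std1→Beta, Std2→Gamma, Std3→Alpha, Std4→Beta; Orbyt's induced payoffs 9, 1, 4, 5; outcome (Beta, Std1), payoffs (4, 9).
Orbyt gets 9 moving first and 5 moving second, so Orbyt prefers to move first.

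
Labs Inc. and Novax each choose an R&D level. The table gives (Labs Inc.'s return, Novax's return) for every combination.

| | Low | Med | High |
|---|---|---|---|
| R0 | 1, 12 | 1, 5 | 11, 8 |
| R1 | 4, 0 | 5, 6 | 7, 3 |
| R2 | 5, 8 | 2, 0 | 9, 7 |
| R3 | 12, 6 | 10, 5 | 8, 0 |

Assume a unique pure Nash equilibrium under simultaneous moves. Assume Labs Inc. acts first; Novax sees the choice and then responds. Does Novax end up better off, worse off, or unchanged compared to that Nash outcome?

Backward induction with Labs Inc. moving first.
- R0: Novax compares 12, 5, 8 and picks Low; Labs Inc. would get 1.
- R1: Novax compares 0, 6, 3 and picks Med; Labs Inc. would get 5.
- R2: Novax compares 8, 0, 7 and picks Low; Labs Inc. would get 5.
- R3: Novax compares 6, 5, 0 and picks Low; Labs Inc. would get 12.
Maximizing over 1, 5, 5, 12, Labs Inc. chooses R3. Subgame-perfect outcome: (R3, Low) with payoffs (12, 6).
Now find the simultaneous Nash equilibrium.
Labs Inc.'s best replies: Low→R3; Med→R3; High→R0.
Novax's best replies: R0→Low; R1→Med; R2→Low; R3→Low.
Only (R3, Low) has each player best-responding; Nash payoffs (12, 6).
Novax earns 6 sequentially versus 6 at the Nash outcome: unchanged.

unchanged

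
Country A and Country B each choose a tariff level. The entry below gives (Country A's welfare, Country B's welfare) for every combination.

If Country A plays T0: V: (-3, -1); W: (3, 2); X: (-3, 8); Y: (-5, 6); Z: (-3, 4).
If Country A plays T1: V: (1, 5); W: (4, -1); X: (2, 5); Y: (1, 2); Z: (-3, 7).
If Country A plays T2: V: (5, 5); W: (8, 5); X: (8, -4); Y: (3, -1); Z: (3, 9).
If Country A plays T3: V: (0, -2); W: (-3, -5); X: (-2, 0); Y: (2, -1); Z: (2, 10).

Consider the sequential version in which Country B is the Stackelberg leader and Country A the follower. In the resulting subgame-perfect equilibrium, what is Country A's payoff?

Solve by backward induction (Country B leads).
- V → Country A plays T2 (best of -3, 1, 5, 0); Country B gets 5.
- W → Country A plays T2 (best of 3, 4, 8, -3); Country B gets 5.
- X → Country A plays T2 (best of -3, 2, 8, -2); Country B gets -4.
- Y → Country A plays T2 (best of -5, 1, 3, 2); Country B gets -1.
- Z → Country A plays T2 (best of -3, -3, 3, 2); Country B gets 9.
Country B's induced payoffs are 5, 5, -4, -1, 9, so Country B commits to Z. Subgame-perfect outcome: (T2, Z) with payoffs (3, 9).

3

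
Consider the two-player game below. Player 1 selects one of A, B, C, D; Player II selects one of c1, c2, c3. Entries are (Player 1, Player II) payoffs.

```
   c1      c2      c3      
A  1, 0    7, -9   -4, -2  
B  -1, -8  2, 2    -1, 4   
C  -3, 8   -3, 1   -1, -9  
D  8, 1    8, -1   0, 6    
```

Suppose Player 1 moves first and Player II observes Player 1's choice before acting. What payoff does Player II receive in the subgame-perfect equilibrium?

0

Backward induction with Player 1 moving first.
- A → Player II plays c1 (best of 0, -9, -2); Player 1 gets 1.
- B → Player II plays c3 (best of -8, 2, 4); Player 1 gets -1.
- C → Player II plays c1 (best of 8, 1, -9); Player 1 gets -3.
- D → Player II plays c3 (best of 1, -1, 6); Player 1 gets 0.
Among 1, -1, -3, 0, the best is 1 at A. Subgame-perfect outcome: (A, c1) with payoffs (1, 0).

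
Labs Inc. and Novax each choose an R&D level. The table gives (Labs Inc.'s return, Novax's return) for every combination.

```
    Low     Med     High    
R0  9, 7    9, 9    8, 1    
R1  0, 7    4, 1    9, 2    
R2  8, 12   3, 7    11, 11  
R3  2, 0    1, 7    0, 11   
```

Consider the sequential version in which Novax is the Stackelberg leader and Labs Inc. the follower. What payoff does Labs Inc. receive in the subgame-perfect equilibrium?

11

Backward induction with Novax moving first.
- Low: Labs Inc. compares 9, 0, 8, 2 and picks R0; Novax would get 7.
- Med: Labs Inc. compares 9, 4, 3, 1 and picks R0; Novax would get 9.
- High: Labs Inc. compares 8, 9, 11, 0 and picks R2; Novax would get 11.
Novax's induced payoffs are 7, 9, 11, so Novax commits to High. Subgame-perfect outcome: (R2, High) with payoffs (11, 11).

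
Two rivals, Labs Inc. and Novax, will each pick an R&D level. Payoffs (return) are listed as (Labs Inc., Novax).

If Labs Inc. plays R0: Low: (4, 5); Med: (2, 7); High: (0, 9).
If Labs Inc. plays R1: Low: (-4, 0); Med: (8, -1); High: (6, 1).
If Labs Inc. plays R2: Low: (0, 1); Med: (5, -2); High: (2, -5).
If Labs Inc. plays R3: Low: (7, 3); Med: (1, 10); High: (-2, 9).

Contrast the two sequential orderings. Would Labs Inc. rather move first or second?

If Labs Inc. leads: Novax's best replies are R0→High, R1→High, R2→Low, R3→Med; Labs Inc.'s induced payoffs 0, 6, 0, 1; outcome (R1, High), payoffs (6, 1).
If Novax leads: Labs Inc.'s best replies are Low→R3, Med→R1, High→R1; Novax's induced payoffs 3, -1, 1; outcome (R3, Low), payoffs (7, 3).
Labs Inc. gets 6 moving first and 7 moving second, so Labs Inc. prefers to move second.

second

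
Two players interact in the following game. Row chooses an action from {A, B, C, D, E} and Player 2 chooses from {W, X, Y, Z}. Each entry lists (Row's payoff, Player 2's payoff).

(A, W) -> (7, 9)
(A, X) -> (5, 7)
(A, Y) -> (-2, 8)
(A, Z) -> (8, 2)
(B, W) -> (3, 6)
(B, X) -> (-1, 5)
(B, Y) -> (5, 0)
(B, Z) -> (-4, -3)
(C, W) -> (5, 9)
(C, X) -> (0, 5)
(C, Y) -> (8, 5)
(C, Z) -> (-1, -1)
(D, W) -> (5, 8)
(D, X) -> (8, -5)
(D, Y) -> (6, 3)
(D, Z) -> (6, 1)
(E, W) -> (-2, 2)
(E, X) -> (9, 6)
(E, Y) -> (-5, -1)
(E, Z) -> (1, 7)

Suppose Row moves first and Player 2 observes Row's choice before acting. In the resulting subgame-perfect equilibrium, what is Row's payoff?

7

Backward induction with Row moving first.
- A: BR = W, leader payoff 7.
- B: BR = W, leader payoff 3.
- C: BR = W, leader payoff 5.
- D: BR = W, leader payoff 5.
- E: BR = Z, leader payoff 1.
Row's induced payoffs are 7, 3, 5, 5, 1, so Row commits to A. Subgame-perfect outcome: (A, W) with payoffs (7, 9).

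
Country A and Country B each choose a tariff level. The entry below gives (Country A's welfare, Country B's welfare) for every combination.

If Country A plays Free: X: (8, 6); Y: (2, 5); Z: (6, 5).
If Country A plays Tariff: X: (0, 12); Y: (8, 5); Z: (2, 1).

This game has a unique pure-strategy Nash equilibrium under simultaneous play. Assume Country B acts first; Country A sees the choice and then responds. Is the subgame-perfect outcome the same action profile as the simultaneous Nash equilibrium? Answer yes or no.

Work backward from Country A's decision.
- X: Country A compares 8, 0 and picks Free; Country B would get 6.
- Y: Country A compares 2, 8 and picks Tariff; Country B would get 5.
- Z: Country A compares 6, 2 and picks Free; Country B would get 5.
Country B's induced payoffs are 6, 5, 5, so Country B commits to X. Subgame-perfect outcome: (Free, X) with payoffs (8, 6).
Now find the simultaneous Nash equilibrium.
Country A's best replies: X→Free; Y→Tariff; Z→Free.
Country B's best replies: Free→X; Tariff→X.
The unique mutual best reply is (Free, X), giving (8, 6).
Sequential outcome (Free, X) coincides with the Nash profile (Free, X).

yes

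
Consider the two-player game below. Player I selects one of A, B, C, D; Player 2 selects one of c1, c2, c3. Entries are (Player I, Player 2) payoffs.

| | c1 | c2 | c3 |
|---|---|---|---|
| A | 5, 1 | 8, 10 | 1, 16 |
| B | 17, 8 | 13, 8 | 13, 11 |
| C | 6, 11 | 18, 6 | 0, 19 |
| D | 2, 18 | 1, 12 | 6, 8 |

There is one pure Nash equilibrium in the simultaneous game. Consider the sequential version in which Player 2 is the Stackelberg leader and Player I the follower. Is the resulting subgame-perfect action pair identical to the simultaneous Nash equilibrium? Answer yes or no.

yes

Solve by backward induction (Player 2 leads).
- c1: BR = B, leader payoff 8.
- c2: BR = C, leader payoff 6.
- c3: BR = B, leader payoff 11.
Player 2's induced payoffs are 8, 6, 11, so Player 2 commits to c3. Subgame-perfect outcome: (B, c3) with payoffs (13, 11).
For the simultaneous game, intersect best replies.
Player I's best replies: c1→B; c2→C; c3→B.
Player 2's best replies: A→c3; B→c3; C→c3; D→c1.
Only (B, c3) has each player best-responding; Nash payoffs (13, 11).
Sequential outcome (B, c3) coincides with the Nash profile (B, c3).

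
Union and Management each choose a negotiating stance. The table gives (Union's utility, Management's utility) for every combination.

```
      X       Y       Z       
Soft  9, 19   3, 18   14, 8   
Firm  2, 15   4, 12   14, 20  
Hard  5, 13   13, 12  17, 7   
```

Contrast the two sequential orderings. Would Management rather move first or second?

If Union leads: Management's best replies are Soft→X, Firm→Z, Hard→X; Union's induced payoffs 9, 14, 5; outcome (Firm, Z), payoffs (14, 20).
If Management leads: Union's best replies are X→Soft, Y→Hard, Z→Hard; Management's induced payoffs 19, 12, 7; outcome (Soft, X), payoffs (9, 19).
Management gets 19 moving first and 20 moving second, so Management prefers to move second.

second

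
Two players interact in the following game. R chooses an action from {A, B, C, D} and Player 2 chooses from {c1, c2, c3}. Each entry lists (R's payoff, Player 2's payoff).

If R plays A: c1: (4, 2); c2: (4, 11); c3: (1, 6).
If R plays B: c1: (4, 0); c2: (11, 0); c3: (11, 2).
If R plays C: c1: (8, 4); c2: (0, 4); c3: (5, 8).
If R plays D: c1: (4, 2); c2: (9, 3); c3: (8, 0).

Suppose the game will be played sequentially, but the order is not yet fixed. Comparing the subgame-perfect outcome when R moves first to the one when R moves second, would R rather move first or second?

first

If R leads: Player 2's best replies are A→c2, B→c3, C→c3, D→c2; R's induced payoffs 4, 11, 5, 9; outcome (B, c3), payoffs (11, 2).
If Player 2 leads: R's best replies are c1→C, c2→B, c3→B; Player 2's induced payoffs 4, 0, 2; outcome (C, c1), payoffs (8, 4).
R gets 11 moving first and 8 moving second, so R prefers to move first.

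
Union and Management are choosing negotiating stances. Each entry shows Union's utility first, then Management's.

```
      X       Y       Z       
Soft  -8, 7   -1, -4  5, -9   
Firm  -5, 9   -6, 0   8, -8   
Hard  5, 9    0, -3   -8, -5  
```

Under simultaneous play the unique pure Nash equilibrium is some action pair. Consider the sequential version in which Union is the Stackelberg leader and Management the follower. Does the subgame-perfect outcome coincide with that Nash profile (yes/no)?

Management best-responds to each possible Union move:
- Soft: BR = X, leader payoff -8.
- Firm: BR = X, leader payoff -5.
- Hard: BR = X, leader payoff 5.
Union's induced payoffs are -8, -5, 5, so Union commits to Hard. Subgame-perfect outcome: (Hard, X) with payoffs (5, 9).
For the simultaneous game, intersect best replies.
Union's best replies: X→Hard; Y→Hard; Z→Firm.
Management's best replies: Soft→X; Firm→X; Hard→X.
Only (Hard, X) has each player best-responding; Nash payoffs (5, 9).
Sequential outcome (Hard, X) coincides with the Nash profile (Hard, X).

yes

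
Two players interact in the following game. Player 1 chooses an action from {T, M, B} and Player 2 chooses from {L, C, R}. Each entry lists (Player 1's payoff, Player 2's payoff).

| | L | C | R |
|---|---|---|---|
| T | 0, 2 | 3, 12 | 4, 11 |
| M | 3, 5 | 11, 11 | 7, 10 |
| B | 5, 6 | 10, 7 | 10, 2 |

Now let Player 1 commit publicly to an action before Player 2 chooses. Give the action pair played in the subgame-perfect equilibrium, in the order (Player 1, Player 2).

Work backward from Player 2's decision.
- T → Player 2 plays C (best of 2, 12, 11); Player 1 gets 3.
- M → Player 2 plays C (best of 5, 11, 10); Player 1 gets 11.
- B → Player 2 plays C (best of 6, 7, 2); Player 1 gets 10.
Among 3, 11, 10, the best is 11 at M. Subgame-perfect outcome: (M, C) with payoffs (11, 11).

(M, C)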